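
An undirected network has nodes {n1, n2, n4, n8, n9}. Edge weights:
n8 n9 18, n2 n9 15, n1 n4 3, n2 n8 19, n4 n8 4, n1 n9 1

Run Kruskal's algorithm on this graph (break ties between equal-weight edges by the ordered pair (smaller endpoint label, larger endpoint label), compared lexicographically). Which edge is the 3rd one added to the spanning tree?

n4-n8

Sort edges by weight, then run Kruskal:
n1 n9 (1): add. Components now {n1,n9} {n4} {n2} {n8}
n1 n4 (3): add. Components now {n1,n4,n9} {n2} {n8}
n4 n8 (4): add. Components now {n1,n4,n8,n9} {n2}
n2 n9 (15): add. Components now {n1,n2,n4,n8,n9}
The 3rd edge added is n4 n8.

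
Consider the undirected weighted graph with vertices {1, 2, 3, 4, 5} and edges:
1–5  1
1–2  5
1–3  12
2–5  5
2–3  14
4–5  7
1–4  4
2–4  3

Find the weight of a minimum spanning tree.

20

Prim, starting at 4.
Step 1: cheapest edge leaving the tree is 2–4 (3); add 2.
Step 2: cheapest edge leaving the tree is 1–4 (4); add 1.
Step 3: cheapest edge leaving the tree is 1–5 (1); add 5.
Step 4: cheapest edge leaving the tree is 1–3 (12); add 3.
MST edges: 2–4, 1–4, 1–5, 1–3; total weight 3+4+1+12 = 20.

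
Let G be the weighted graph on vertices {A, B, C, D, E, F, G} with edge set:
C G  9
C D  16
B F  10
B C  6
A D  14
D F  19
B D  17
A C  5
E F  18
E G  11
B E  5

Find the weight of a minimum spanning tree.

49

Grow the tree from A using Prim:
Step 1: frontier [A C 5, A D 14] → take A C (5); add C.
Step 2: frontier [A D 14, B C 6, C G 9, C D 16] → take B C (6); add B.
Step 3: frontier [A D 14, B E 5, B F 10, B D 17, C G 9, C D 16] → take B E (5); add E.
Step 4: frontier [A D 14, B F 10, B D 17, C G 9, C D 16, E G 11, E F 18] → take C G (9); add G.
Step 5: frontier [A D 14, B F 10, B D 17, C D 16, E F 18] → take B F (10); add F.
Step 6: frontier [A D 14, B D 17, C D 16, D F 19] → take A D (14); add D.
MST edges: A C, B C, B E, C G, B F, A D; total weight 5+6+5+9+10+14 = 49.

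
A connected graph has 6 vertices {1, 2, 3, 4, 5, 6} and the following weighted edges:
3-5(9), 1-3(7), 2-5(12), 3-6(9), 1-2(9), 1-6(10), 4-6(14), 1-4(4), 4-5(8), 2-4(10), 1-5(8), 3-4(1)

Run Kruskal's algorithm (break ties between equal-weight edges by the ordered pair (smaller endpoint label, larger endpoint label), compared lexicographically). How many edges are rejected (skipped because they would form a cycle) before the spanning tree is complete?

3

Sort edges by weight, then run Kruskal:
3-4 (1): add — endpoints in different components.
1-4 (4): add — endpoints in different components.
1-3 (7): skip — 1 and 3 already connected.
1-5 (8): add — endpoints in different components.
4-5 (8): skip — 4 and 5 already connected.
1-2 (9): add — endpoints in different components.
3-5 (9): skip — 3 and 5 already connected.
3-6 (9): add — endpoints in different components.
Edges rejected before the tree was complete: 3.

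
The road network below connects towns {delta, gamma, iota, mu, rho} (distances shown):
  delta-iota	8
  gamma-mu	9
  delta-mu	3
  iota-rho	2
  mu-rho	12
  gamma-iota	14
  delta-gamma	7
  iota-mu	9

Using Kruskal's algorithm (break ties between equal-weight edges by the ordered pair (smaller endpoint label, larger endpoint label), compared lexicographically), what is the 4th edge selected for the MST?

Sort edges by weight, then run Kruskal:
iota-rho (2): add. Components now {delta} {iota,rho} {gamma} {mu}
delta-mu (3): add. Components now {delta,mu} {iota,rho} {gamma}
delta-gamma (7): add. Components now {delta,gamma,mu} {iota,rho}
delta-iota (8): add. Components now {delta,gamma,iota,mu,rho}
The 4th edge added is delta-iota.

delta-iota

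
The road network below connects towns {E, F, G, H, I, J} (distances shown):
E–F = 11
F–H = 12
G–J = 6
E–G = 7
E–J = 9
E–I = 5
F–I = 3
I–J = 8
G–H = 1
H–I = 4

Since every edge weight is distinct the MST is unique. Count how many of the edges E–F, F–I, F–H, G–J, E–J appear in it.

2

Kruskal's algorithm — process edges by increasing weight (ties by edge label):
G–H (1): add. Components now {E} {F} {G,H} {I} {J}
F–I (3): add. Components now {E} {F,I} {G,H} {J}
H–I (4): add. Components now {E} {F,G,H,I} {J}
E–I (5): add. Components now {E,F,G,H,I} {J}
G–J (6): add. Components now {E,F,G,H,I,J}
MST edge set: {G–H, F–I, H–I, E–I, G–J}.
Of the listed edges, {F–I, G–J} are in the MST → 2.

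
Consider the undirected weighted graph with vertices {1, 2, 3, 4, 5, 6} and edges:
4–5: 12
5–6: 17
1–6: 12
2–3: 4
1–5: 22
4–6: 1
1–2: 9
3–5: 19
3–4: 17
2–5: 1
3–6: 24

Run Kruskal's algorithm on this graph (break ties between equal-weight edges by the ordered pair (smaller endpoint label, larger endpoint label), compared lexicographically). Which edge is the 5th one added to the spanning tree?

1-6

Sort edges by weight, then run Kruskal:
2–5 (1): add — endpoints in different components.
4–6 (1): add — endpoints in different components.
2–3 (4): add — endpoints in different components.
1–2 (9): add — endpoints in different components.
1–6 (12): add — endpoints in different components.
The 5th edge added is 1–6.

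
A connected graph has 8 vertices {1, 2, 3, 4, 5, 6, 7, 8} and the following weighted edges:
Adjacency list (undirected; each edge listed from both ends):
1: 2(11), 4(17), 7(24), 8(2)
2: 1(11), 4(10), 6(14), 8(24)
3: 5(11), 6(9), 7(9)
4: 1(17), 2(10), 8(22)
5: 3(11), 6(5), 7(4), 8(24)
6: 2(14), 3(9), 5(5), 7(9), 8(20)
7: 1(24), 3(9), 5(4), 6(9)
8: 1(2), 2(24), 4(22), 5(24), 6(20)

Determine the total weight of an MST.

55

Kruskal's algorithm — process edges by increasing weight (ties by edge label):
1 8 (2): add — endpoints in different components.
5 7 (4): add — endpoints in different components.
5 6 (5): add — endpoints in different components.
3 6 (9): add — endpoints in different components.
3 7 (9): skip — 3 and 7 already connected.
6 7 (9): skip — 6 and 7 already connected.
2 4 (10): add — endpoints in different components.
1 2 (11): add — endpoints in different components.
3 5 (11): skip — 3 and 5 already connected.
2 6 (14): add — endpoints in different components.
MST edges: 1 8, 5 7, 5 6, 3 6, 2 4, 1 2, 2 6; total weight 2+4+5+9+10+11+14 = 55.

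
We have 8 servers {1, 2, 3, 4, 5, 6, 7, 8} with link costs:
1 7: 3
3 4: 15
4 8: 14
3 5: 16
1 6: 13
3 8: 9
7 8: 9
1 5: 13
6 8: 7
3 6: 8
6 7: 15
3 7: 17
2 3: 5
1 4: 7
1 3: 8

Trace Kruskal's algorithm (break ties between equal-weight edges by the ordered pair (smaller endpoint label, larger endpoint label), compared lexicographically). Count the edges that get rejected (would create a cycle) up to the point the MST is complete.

2

Kruskal's algorithm — process edges by increasing weight (ties by edge label):
1 7 (3): add — endpoints in different components.
2 3 (5): add — endpoints in different components.
1 4 (7): add — endpoints in different components.
6 8 (7): add — endpoints in different components.
1 3 (8): add — endpoints in different components.
3 6 (8): add — endpoints in different components.
3 8 (9): skip — 3 and 8 already connected.
7 8 (9): skip — 7 and 8 already connected.
1 5 (13): add — endpoints in different components.
Edges rejected before the tree was complete: 2.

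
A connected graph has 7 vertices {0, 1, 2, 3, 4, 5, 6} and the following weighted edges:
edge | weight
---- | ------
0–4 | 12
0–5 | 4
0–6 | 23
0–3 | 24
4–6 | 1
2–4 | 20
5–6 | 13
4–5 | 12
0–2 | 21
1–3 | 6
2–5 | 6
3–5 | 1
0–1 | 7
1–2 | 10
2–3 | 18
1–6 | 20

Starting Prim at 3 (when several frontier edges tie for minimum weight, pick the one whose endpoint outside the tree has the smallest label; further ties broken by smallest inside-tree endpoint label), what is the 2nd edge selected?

0-5

Prim, starting at 3.
Step 1: cheapest edge leaving the tree is 3–5 (1); add 5.
Step 2: cheapest edge leaving the tree is 0–5 (4); add 0.
Step 3: cheapest edge leaving the tree is 1–3 (6); add 1.
Step 4: cheapest edge leaving the tree is 2–5 (6); add 2.
Step 5: cheapest edge leaving the tree is 0–4 (12); add 4.
Step 6: cheapest edge leaving the tree is 4–6 (1); add 6.
The 2nd edge added is 0–5.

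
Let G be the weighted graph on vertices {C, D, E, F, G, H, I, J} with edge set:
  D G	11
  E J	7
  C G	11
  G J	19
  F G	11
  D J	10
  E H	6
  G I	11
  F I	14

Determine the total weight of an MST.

67

Grow the tree from J using Prim:
Step 1: cheapest edge leaving the tree is E J (7); add E.
Step 2: cheapest edge leaving the tree is E H (6); add H.
Step 3: cheapest edge leaving the tree is D J (10); add D.
Step 4: cheapest edge leaving the tree is D G (11); add G.
Step 5: cheapest edge leaving the tree is C G (11); add C.
Step 6: cheapest edge leaving the tree is F G (11); add F.
Step 7: cheapest edge leaving the tree is G I (11); add I.
MST edges: E J, E H, D J, D G, C G, F G, G I; total weight 7+6+10+11+11+11+11 = 67.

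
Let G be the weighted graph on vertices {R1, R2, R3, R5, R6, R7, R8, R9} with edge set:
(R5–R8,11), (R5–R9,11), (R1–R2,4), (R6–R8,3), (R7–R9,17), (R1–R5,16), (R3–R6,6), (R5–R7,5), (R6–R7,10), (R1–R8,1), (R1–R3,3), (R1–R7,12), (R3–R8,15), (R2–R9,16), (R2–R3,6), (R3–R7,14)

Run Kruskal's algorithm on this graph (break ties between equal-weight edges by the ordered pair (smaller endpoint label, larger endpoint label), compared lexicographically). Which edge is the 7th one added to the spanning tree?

Kruskal's algorithm — process edges by increasing weight (ties by edge label):
R1–R8 (1): add — endpoints in different components.
R1–R3 (3): add — endpoints in different components.
R6–R8 (3): add — endpoints in different components.
R1–R2 (4): add — endpoints in different components.
R5–R7 (5): add — endpoints in different components.
R2–R3 (6): skip — R2 and R3 already connected.
R3–R6 (6): skip — R6 and R3 already connected.
R6–R7 (10): add — endpoints in different components.
R5–R8 (11): skip — R5 and R8 already connected.
R5–R9 (11): add — endpoints in different components.
The 7th edge added is R5–R9.

R5-R9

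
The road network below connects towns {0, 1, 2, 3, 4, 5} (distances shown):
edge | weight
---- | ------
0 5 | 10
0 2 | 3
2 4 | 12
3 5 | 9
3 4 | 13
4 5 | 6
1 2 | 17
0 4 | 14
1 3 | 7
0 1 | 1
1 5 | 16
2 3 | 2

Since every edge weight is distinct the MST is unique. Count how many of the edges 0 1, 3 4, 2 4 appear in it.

1

Kruskal: consider edges lightest-first.
0 1 (1): add. Components now {0,1} {2} {3} {4} {5}
2 3 (2): add. Components now {0,1} {2,3} {4} {5}
0 2 (3): add. Components now {0,1,2,3} {4} {5}
4 5 (6): add. Components now {0,1,2,3} {4,5}
1 3 (7): skip — 1 and 3 already connected.
3 5 (9): add. Components now {0,1,2,3,4,5}
MST edge set: {0 1, 2 3, 0 2, 4 5, 3 5}.
Of the listed edges, {0 1} are in the MST → 1.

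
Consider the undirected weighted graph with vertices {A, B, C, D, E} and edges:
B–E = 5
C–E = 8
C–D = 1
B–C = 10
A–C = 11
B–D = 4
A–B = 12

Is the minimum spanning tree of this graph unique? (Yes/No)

Yes

Kruskal's algorithm — process edges by increasing weight (ties by edge label):
C–D (1): add. Components now {A} {B} {C,D} {E}
B–D (4): add. Components now {A} {B,C,D} {E}
B–E (5): add. Components now {A} {B,C,D,E}
C–E (8): skip — C and E already connected.
B–C (10): skip — B and C already connected.
A–C (11): add. Components now {A,B,C,D,E}
Every non-tree edge has weight strictly greater than the heaviest edge on the tree path between its endpoints, so the MST is unique.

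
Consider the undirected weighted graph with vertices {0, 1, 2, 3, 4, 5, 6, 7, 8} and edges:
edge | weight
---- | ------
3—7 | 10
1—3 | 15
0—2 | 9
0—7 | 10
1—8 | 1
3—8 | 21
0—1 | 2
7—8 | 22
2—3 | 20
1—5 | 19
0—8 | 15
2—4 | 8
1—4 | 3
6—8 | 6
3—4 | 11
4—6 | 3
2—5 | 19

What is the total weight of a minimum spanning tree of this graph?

56

Kruskal: consider edges lightest-first.
1—8 (1): add — endpoints in different components.
0—1 (2): add — endpoints in different components.
1—4 (3): add — endpoints in different components.
4—6 (3): add — endpoints in different components.
6—8 (6): skip — 6 and 8 already connected.
2—4 (8): add — endpoints in different components.
0—2 (9): skip — 0 and 2 already connected.
0—7 (10): add — endpoints in different components.
3—7 (10): add — endpoints in different components.
3—4 (11): skip — 3 and 4 already connected.
0—8 (15): skip — 0 and 8 already connected.
1—3 (15): skip — 1 and 3 already connected.
1—5 (19): add — endpoints in different components.
MST edges: 1—8, 0—1, 1—4, 4—6, 2—4, 0—7, 3—7, 1—5; total weight 1+2+3+3+8+10+10+19 = 56.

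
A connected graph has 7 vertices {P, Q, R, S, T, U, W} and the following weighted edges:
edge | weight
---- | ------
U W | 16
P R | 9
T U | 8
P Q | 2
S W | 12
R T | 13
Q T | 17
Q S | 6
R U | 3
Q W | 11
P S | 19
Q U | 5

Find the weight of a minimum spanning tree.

Grow the tree from W using Prim:
Step 1: frontier [Q W 11, S W 12, U W 16] → take Q W (11); add Q.
Step 2: frontier [P Q 2, Q U 5, Q S 6, Q T 17, S W 12, U W 16] → take P Q (2); add P.
Step 3: frontier [P R 9, P S 19, Q U 5, Q S 6, Q T 17, S W 12, U W 16] → take Q U (5); add U.
Step 4: frontier [P R 9, P S 19, Q S 6, Q T 17, R U 3, T U 8, S W 12] → take R U (3); add R.
Step 5: frontier [P S 19, Q S 6, Q T 17, R T 13, T U 8, S W 12] → take Q S (6); add S.
Step 6: frontier [Q T 17, R T 13, T U 8] → take T U (8); add T.
MST edges: Q W, P Q, Q U, R U, Q S, T U; total weight 11+2+5+3+6+8 = 35.

35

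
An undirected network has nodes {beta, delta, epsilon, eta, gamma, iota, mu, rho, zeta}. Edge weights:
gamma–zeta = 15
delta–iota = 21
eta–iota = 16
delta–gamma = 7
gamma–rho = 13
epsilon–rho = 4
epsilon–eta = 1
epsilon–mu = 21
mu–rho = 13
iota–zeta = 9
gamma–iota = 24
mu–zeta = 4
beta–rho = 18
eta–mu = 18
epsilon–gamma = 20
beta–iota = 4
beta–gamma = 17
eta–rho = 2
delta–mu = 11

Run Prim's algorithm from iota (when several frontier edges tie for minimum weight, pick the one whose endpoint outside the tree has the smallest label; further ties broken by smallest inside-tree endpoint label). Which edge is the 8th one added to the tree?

epsilon-eta

Grow the tree from iota using Prim:
Step 1: cheapest edge leaving the tree is beta–iota (4); add beta.
Step 2: cheapest edge leaving the tree is iota–zeta (9); add zeta.
Step 3: cheapest edge leaving the tree is mu–zeta (4); add mu.
Step 4: cheapest edge leaving the tree is delta–mu (11); add delta.
Step 5: cheapest edge leaving the tree is delta–gamma (7); add gamma.
Step 6: cheapest edge leaving the tree is gamma–rho (13); add rho.
Step 7: cheapest edge leaving the tree is eta–rho (2); add eta.
Step 8: cheapest edge leaving the tree is epsilon–eta (1); add epsilon.
The 8th edge added is epsilon–eta.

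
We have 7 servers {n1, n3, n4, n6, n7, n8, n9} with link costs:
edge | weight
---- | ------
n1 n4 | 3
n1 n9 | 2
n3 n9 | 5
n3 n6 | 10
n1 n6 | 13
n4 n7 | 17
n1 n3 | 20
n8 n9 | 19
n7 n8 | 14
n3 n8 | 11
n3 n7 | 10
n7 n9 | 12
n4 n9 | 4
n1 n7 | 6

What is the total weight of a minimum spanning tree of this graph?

Sort edges by weight, then run Kruskal:
n1 n9 (2): add — endpoints in different components.
n1 n4 (3): add — endpoints in different components.
n4 n9 (4): skip — n9 and n4 already connected.
n3 n9 (5): add — endpoints in different components.
n1 n7 (6): add — endpoints in different components.
n3 n6 (10): add — endpoints in different components.
n3 n7 (10): skip — n7 and n3 already connected.
n3 n8 (11): add — endpoints in different components.
MST edges: n1 n9, n1 n4, n3 n9, n1 n7, n3 n6, n3 n8; total weight 2+3+5+6+10+11 = 37.

37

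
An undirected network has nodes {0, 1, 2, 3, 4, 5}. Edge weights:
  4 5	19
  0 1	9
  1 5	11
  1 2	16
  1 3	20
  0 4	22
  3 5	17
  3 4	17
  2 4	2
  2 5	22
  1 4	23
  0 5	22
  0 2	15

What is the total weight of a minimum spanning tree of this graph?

Sort edges by weight, then run Kruskal:
2 4 (2): add — endpoints in different components.
0 1 (9): add — endpoints in different components.
1 5 (11): add — endpoints in different components.
0 2 (15): add — endpoints in different components.
1 2 (16): skip — 1 and 2 already connected.
3 4 (17): add — endpoints in different components.
MST edges: 2 4, 0 1, 1 5, 0 2, 3 4; total weight 2+9+11+15+17 = 54.

54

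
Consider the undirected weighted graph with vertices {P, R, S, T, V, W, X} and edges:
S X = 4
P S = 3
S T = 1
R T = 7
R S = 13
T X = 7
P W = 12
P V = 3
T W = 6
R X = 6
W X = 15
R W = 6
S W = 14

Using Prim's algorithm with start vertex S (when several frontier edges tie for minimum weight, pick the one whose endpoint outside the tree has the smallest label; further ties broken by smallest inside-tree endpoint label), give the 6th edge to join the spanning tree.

R-W

Prim, starting at S.
Step 1: frontier [S T 1, P S 3, S X 4, R S 13, S W 14] → take S T (1); add T.
Step 2: frontier [P S 3, S X 4, R S 13, S W 14, T W 6, R T 7, T X 7] → take P S (3); add P.
Step 3: frontier [P V 3, P W 12, S X 4, R S 13, S W 14, T W 6, R T 7, T X 7] → take P V (3); add V.
Step 4: frontier [P W 12, S X 4, R S 13, S W 14, T W 6, R T 7, T X 7] → take S X (4); add X.
Step 5: frontier [P W 12, R S 13, S W 14, T W 6, R T 7, R X 6, W X 15] → take R X (6); add R.
Step 6: frontier [P W 12, R W 6, S W 14, T W 6, W X 15] → take R W (6); add W.
The 6th edge added is R W.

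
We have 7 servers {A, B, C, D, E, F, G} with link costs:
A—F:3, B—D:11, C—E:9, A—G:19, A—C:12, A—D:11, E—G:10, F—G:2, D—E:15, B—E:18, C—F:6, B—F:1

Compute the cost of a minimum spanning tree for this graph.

32

Prim's algorithm from F:
Step 1: frontier [B—F 1, F—G 2, A—F 3, C—F 6] → take B—F (1); add B.
Step 2: frontier [B—D 11, B—E 18, F—G 2, A—F 3, C—F 6] → take F—G (2); add G.
Step 3: frontier [B—D 11, B—E 18, A—F 3, C—F 6, E—G 10, A—G 19] → take A—F (3); add A.
Step 4: frontier [A—D 11, A—C 12, B—D 11, B—E 18, C—F 6, E—G 10] → take C—F (6); add C.
Step 5: frontier [A—D 11, B—D 11, B—E 18, C—E 9, E—G 10] → take C—E (9); add E.
Step 6: frontier [A—D 11, B—D 11, D—E 15] → take A—D (11); add D.
MST edges: B—F, F—G, A—F, C—F, C—E, A—D; total weight 1+2+3+6+9+11 = 32.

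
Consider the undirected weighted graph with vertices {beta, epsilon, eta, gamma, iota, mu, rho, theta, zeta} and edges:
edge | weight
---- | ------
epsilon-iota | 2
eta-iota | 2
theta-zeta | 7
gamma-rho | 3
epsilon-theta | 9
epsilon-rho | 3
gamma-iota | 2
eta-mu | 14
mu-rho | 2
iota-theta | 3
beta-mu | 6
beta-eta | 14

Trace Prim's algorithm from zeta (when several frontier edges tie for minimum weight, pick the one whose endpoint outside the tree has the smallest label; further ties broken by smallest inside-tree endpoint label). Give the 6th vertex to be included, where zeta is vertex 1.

gamma

Prim, starting at zeta.
Step 1: cheapest edge leaving the tree is theta-zeta (7); add theta.
Step 2: cheapest edge leaving the tree is iota-theta (3); add iota.
Step 3: cheapest edge leaving the tree is epsilon-iota (2); add epsilon.
Step 4: cheapest edge leaving the tree is eta-iota (2); add eta.
Step 5: cheapest edge leaving the tree is gamma-iota (2); add gamma.
Step 6: cheapest edge leaving the tree is epsilon-rho (3); add rho.
Step 7: cheapest edge leaving the tree is mu-rho (2); add mu.
Step 8: cheapest edge leaving the tree is beta-mu (6); add beta.
Vertex order: zeta, theta, iota, epsilon, eta, gamma, rho, mu, beta. The 6th vertex is gamma.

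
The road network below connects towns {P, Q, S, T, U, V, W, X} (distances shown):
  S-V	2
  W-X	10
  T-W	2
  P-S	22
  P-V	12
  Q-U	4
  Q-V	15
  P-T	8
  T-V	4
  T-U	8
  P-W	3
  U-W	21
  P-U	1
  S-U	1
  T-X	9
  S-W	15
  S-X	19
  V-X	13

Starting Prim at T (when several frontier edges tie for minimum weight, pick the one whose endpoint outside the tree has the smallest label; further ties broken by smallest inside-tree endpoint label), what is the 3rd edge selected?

P-U

Prim, starting at T.
Step 1: cheapest edge leaving the tree is T-W (2); add W.
Step 2: cheapest edge leaving the tree is P-W (3); add P.
Step 3: cheapest edge leaving the tree is P-U (1); add U.
Step 4: cheapest edge leaving the tree is S-U (1); add S.
Step 5: cheapest edge leaving the tree is S-V (2); add V.
Step 6: cheapest edge leaving the tree is Q-U (4); add Q.
Step 7: cheapest edge leaving the tree is T-X (9); add X.
The 3rd edge added is P-U.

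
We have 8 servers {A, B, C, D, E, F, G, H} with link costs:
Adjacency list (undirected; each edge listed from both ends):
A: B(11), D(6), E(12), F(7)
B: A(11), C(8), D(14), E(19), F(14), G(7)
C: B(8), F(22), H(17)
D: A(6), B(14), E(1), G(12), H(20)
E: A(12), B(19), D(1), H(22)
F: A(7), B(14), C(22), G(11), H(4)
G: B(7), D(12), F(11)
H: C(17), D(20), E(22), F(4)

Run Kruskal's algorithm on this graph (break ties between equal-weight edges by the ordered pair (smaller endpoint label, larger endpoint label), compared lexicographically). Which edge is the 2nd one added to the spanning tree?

F-H

Sort edges by weight, then run Kruskal:
D E (1): add — endpoints in different components.
F H (4): add — endpoints in different components.
A D (6): add — endpoints in different components.
A F (7): add — endpoints in different components.
B G (7): add — endpoints in different components.
B C (8): add — endpoints in different components.
A B (11): add — endpoints in different components.
The 2nd edge added is F H.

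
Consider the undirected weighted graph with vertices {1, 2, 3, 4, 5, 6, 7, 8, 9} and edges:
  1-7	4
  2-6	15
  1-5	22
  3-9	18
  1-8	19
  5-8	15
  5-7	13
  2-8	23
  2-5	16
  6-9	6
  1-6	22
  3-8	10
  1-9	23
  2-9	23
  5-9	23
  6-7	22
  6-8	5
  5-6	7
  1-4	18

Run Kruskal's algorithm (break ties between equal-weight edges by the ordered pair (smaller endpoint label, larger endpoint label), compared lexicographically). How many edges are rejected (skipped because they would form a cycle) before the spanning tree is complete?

2

Sort edges by weight, then run Kruskal:
1-7 (4): add — endpoints in different components.
6-8 (5): add — endpoints in different components.
6-9 (6): add — endpoints in different components.
5-6 (7): add — endpoints in different components.
3-8 (10): add — endpoints in different components.
5-7 (13): add — endpoints in different components.
2-6 (15): add — endpoints in different components.
5-8 (15): skip — 5 and 8 already connected.
2-5 (16): skip — 2 and 5 already connected.
1-4 (18): add — endpoints in different components.
Edges rejected before the tree was complete: 2.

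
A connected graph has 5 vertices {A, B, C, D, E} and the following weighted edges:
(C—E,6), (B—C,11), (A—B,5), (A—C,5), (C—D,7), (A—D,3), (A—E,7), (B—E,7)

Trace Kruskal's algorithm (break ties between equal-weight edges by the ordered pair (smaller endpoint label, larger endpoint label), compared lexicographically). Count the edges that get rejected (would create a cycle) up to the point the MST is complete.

Kruskal: consider edges lightest-first.
A—D (3): add. Components now {A,D} {B} {C} {E}
A—B (5): add. Components now {A,B,D} {C} {E}
A—C (5): add. Components now {A,B,C,D} {E}
C—E (6): add. Components now {A,B,C,D,E}
Edges rejected before the tree was complete: 0.

0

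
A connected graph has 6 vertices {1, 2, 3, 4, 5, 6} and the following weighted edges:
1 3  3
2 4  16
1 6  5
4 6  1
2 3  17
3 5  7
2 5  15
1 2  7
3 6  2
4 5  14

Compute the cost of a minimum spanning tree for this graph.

20

Prim, starting at 5.
Step 1: frontier [3 5 7, 4 5 14, 2 5 15] → take 3 5 (7); add 3.
Step 2: frontier [3 6 2, 1 3 3, 2 3 17, 4 5 14, 2 5 15] → take 3 6 (2); add 6.
Step 3: frontier [1 3 3, 2 3 17, 4 5 14, 2 5 15, 4 6 1, 1 6 5] → take 4 6 (1); add 4.
Step 4: frontier [1 3 3, 2 3 17, 2 4 16, 2 5 15, 1 6 5] → take 1 3 (3); add 1.
Step 5: frontier [1 2 7, 2 3 17, 2 4 16, 2 5 15] → take 1 2 (7); add 2.
MST edges: 3 5, 3 6, 4 6, 1 3, 1 2; total weight 7+2+1+3+7 = 20.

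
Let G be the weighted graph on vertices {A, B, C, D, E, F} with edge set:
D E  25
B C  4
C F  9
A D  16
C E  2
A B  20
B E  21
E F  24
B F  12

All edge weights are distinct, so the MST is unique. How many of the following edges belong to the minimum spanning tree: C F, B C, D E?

2

Kruskal's algorithm — process edges by increasing weight (ties by edge label):
C E (2): add. Components now {A} {B} {C,E} {D} {F}
B C (4): add. Components now {A} {B,C,E} {D} {F}
C F (9): add. Components now {A} {B,C,E,F} {D}
B F (12): skip — B and F already connected.
A D (16): add. Components now {A,D} {B,C,E,F}
A B (20): add. Components now {A,B,C,D,E,F}
MST edge set: {C E, B C, C F, A D, A B}.
Of the listed edges, {C F, B C} are in the MST → 2.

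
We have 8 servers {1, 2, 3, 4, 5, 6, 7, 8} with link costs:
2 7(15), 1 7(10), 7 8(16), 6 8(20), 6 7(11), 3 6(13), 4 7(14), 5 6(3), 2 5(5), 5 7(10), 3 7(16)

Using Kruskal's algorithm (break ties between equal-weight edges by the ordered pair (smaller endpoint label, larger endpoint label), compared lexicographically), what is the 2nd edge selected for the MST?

2-5

Kruskal's algorithm — process edges by increasing weight (ties by edge label):
5 6 (3): add — endpoints in different components.
2 5 (5): add — endpoints in different components.
1 7 (10): add — endpoints in different components.
5 7 (10): add — endpoints in different components.
6 7 (11): skip — 6 and 7 already connected.
3 6 (13): add — endpoints in different components.
4 7 (14): add — endpoints in different components.
2 7 (15): skip — 2 and 7 already connected.
3 7 (16): skip — 3 and 7 already connected.
7 8 (16): add — endpoints in different components.
The 2nd edge added is 2 5.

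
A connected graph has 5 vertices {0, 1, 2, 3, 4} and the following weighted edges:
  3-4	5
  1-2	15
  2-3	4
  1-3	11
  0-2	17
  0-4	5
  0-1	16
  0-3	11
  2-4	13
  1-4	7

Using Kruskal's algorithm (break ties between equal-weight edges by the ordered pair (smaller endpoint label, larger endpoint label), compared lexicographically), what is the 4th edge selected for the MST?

1-4

Sort edges by weight, then run Kruskal:
2-3 (4): add. Components now {0} {1} {2,3} {4}
0-4 (5): add. Components now {0,4} {1} {2,3}
3-4 (5): add. Components now {0,2,3,4} {1}
1-4 (7): add. Components now {0,1,2,3,4}
The 4th edge added is 1-4.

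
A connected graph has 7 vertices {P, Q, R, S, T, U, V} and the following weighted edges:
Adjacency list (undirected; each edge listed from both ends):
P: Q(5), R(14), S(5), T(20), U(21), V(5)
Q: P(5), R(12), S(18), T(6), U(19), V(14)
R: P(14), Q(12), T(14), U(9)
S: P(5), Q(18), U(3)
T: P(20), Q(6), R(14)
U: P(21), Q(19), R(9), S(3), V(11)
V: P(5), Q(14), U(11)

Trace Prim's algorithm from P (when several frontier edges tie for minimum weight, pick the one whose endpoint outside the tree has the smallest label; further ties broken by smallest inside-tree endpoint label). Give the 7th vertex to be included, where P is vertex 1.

Prim, starting at P.
Step 1: cheapest edge leaving the tree is P—Q (5); add Q.
Step 2: cheapest edge leaving the tree is P—S (5); add S.
Step 3: cheapest edge leaving the tree is S—U (3); add U.
Step 4: cheapest edge leaving the tree is P—V (5); add V.
Step 5: cheapest edge leaving the tree is Q—T (6); add T.
Step 6: cheapest edge leaving the tree is R—U (9); add R.
Vertex order: P, Q, S, U, V, T, R. The 7th vertex is R.

R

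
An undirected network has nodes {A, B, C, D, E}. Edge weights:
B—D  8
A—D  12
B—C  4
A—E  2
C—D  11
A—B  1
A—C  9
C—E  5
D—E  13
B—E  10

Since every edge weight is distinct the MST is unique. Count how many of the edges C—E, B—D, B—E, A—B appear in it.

Kruskal: consider edges lightest-first.
A—B (1): add. Components now {A,B} {C} {D} {E}
A—E (2): add. Components now {A,B,E} {C} {D}
B—C (4): add. Components now {A,B,C,E} {D}
C—E (5): skip — C and E already connected.
B—D (8): add. Components now {A,B,C,D,E}
MST edge set: {A—B, A—E, B—C, B—D}.
Of the listed edges, {B—D, A—B} are in the MST → 2.

2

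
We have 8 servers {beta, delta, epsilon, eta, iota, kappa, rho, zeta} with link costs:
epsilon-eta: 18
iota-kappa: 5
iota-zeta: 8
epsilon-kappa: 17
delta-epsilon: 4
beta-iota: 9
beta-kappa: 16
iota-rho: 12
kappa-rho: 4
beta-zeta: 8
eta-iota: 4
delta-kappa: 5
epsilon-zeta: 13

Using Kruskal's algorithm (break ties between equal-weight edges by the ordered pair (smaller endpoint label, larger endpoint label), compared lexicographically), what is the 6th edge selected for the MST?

beta-zeta

Kruskal's algorithm — process edges by increasing weight (ties by edge label):
delta-epsilon (4): add — endpoints in different components.
eta-iota (4): add — endpoints in different components.
kappa-rho (4): add — endpoints in different components.
delta-kappa (5): add — endpoints in different components.
iota-kappa (5): add — endpoints in different components.
beta-zeta (8): add — endpoints in different components.
iota-zeta (8): add — endpoints in different components.
The 6th edge added is beta-zeta.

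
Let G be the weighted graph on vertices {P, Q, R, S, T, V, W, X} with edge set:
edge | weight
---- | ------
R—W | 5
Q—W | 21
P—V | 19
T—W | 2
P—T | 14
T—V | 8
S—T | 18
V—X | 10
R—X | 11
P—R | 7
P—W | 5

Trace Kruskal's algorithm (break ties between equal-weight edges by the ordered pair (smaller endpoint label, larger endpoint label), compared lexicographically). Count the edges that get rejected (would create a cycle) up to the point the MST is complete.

Sort edges by weight, then run Kruskal:
T—W (2): add — endpoints in different components.
P—W (5): add — endpoints in different components.
R—W (5): add — endpoints in different components.
P—R (7): skip — R and P already connected.
T—V (8): add — endpoints in different components.
V—X (10): add — endpoints in different components.
R—X (11): skip — X and R already connected.
P—T (14): skip — T and P already connected.
S—T (18): add — endpoints in different components.
P—V (19): skip — V and P already connected.
Q—W (21): add — endpoints in different components.
Edges rejected before the tree was complete: 4.

4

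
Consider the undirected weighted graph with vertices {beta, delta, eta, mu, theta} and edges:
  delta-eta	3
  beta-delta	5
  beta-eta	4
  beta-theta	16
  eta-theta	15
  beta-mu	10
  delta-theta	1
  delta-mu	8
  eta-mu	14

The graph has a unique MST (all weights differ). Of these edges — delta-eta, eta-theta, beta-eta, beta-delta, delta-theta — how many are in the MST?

Kruskal's algorithm — process edges by increasing weight (ties by edge label):
delta-theta (1): add. Components now {beta} {delta,theta} {mu} {eta}
delta-eta (3): add. Components now {beta} {delta,eta,theta} {mu}
beta-eta (4): add. Components now {beta,delta,eta,theta} {mu}
beta-delta (5): skip — beta and delta already connected.
delta-mu (8): add. Components now {beta,delta,eta,mu,theta}
MST edge set: {delta-theta, delta-eta, beta-eta, delta-mu}.
Of the listed edges, {delta-eta, beta-eta, delta-theta} are in the MST → 3.

3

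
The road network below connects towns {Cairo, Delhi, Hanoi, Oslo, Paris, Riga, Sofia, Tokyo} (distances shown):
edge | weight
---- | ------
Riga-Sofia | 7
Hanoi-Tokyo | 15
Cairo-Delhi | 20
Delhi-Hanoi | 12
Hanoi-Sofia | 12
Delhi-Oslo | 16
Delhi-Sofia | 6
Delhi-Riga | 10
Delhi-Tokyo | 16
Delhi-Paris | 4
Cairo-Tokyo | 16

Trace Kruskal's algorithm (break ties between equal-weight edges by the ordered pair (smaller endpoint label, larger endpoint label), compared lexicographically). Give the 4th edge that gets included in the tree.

Kruskal: consider edges lightest-first.
Delhi-Paris (4): add — endpoints in different components.
Delhi-Sofia (6): add — endpoints in different components.
Riga-Sofia (7): add — endpoints in different components.
Delhi-Riga (10): skip — Riga and Delhi already connected.
Delhi-Hanoi (12): add — endpoints in different components.
Hanoi-Sofia (12): skip — Hanoi and Sofia already connected.
Hanoi-Tokyo (15): add — endpoints in different components.
Cairo-Tokyo (16): add — endpoints in different components.
Delhi-Oslo (16): add — endpoints in different components.
The 4th edge added is Delhi-Hanoi.

Delhi-Hanoi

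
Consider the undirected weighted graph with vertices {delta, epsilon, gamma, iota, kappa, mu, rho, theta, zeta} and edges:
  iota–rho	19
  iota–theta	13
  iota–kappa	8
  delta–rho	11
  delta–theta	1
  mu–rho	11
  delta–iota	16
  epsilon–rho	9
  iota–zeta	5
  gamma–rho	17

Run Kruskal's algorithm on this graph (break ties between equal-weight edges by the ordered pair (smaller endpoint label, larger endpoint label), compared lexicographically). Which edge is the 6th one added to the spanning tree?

Sort edges by weight, then run Kruskal:
delta–theta (1): add — endpoints in different components.
iota–zeta (5): add — endpoints in different components.
iota–kappa (8): add — endpoints in different components.
epsilon–rho (9): add — endpoints in different components.
delta–rho (11): add — endpoints in different components.
mu–rho (11): add — endpoints in different components.
iota–theta (13): add — endpoints in different components.
delta–iota (16): skip — delta and iota already connected.
gamma–rho (17): add — endpoints in different components.
The 6th edge added is mu–rho.

mu-rho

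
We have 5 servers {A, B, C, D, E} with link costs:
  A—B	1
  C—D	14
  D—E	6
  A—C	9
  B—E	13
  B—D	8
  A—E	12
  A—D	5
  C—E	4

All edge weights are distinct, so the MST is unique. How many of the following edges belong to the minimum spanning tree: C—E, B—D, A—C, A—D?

Kruskal's algorithm — process edges by increasing weight (ties by edge label):
A—B (1): add — endpoints in different components.
C—E (4): add — endpoints in different components.
A—D (5): add — endpoints in different components.
D—E (6): add — endpoints in different components.
MST edge set: {A—B, C—E, A—D, D—E}.
Of the listed edges, {C—E, A—D} are in the MST → 2.

2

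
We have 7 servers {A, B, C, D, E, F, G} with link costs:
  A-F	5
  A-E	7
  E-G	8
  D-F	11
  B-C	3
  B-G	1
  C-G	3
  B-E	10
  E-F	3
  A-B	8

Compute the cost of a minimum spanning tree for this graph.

31

Grow the tree from C using Prim:
Step 1: cheapest edge leaving the tree is B-C (3); add B.
Step 2: cheapest edge leaving the tree is B-G (1); add G.
Step 3: cheapest edge leaving the tree is A-B (8); add A.
Step 4: cheapest edge leaving the tree is A-F (5); add F.
Step 5: cheapest edge leaving the tree is E-F (3); add E.
Step 6: cheapest edge leaving the tree is D-F (11); add D.
MST edges: B-C, B-G, A-B, A-F, E-F, D-F; total weight 3+1+8+5+3+11 = 31.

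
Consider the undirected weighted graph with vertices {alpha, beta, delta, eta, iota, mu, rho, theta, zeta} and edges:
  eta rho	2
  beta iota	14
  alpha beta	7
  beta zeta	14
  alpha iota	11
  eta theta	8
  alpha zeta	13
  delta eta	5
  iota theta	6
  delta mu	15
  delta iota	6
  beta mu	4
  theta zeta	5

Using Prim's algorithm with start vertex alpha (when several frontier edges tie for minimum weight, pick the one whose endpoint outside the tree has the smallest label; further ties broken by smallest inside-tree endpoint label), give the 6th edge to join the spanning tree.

eta-rho

Prim's algorithm from alpha:
Step 1: frontier [alpha beta 7, alpha iota 11, alpha zeta 13] → take alpha beta (7); add beta.
Step 2: frontier [alpha iota 11, alpha zeta 13, beta mu 4, beta iota 14, beta zeta 14] → take beta mu (4); add mu.
Step 3: frontier [alpha iota 11, alpha zeta 13, beta iota 14, beta zeta 14, delta mu 15] → take alpha iota (11); add iota.
Step 4: frontier [alpha zeta 13, beta zeta 14, delta iota 6, iota theta 6, delta mu 15] → take delta iota (6); add delta.
Step 5: frontier [alpha zeta 13, beta zeta 14, delta eta 5, iota theta 6] → take delta eta (5); add eta.
Step 6: frontier [alpha zeta 13, beta zeta 14, eta rho 2, eta theta 8, iota theta 6] → take eta rho (2); add rho.
Step 7: frontier [alpha zeta 13, beta zeta 14, eta theta 8, iota theta 6] → take iota theta (6); add theta.
Step 8: frontier [alpha zeta 13, beta zeta 14, theta zeta 5] → take theta zeta (5); add zeta.
The 6th edge added is eta rho.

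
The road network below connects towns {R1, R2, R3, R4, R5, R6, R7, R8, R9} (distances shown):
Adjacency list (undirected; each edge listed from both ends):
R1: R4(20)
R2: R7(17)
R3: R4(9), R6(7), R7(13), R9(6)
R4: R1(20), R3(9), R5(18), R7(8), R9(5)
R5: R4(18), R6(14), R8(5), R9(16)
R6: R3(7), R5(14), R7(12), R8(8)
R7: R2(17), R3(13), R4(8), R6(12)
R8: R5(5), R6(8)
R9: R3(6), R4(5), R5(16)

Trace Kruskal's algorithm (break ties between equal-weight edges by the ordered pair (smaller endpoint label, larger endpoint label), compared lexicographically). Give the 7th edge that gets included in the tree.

R2-R7

Kruskal's algorithm — process edges by increasing weight (ties by edge label):
R4 R9 (5): add — endpoints in different components.
R5 R8 (5): add — endpoints in different components.
R3 R9 (6): add — endpoints in different components.
R3 R6 (7): add — endpoints in different components.
R4 R7 (8): add — endpoints in different components.
R6 R8 (8): add — endpoints in different components.
R3 R4 (9): skip — R4 and R3 already connected.
R6 R7 (12): skip — R6 and R7 already connected.
R3 R7 (13): skip — R3 and R7 already connected.
R5 R6 (14): skip — R6 and R5 already connected.
R5 R9 (16): skip — R9 and R5 already connected.
R2 R7 (17): add — endpoints in different components.
R4 R5 (18): skip — R4 and R5 already connected.
R1 R4 (20): add — endpoints in different components.
The 7th edge added is R2 R7.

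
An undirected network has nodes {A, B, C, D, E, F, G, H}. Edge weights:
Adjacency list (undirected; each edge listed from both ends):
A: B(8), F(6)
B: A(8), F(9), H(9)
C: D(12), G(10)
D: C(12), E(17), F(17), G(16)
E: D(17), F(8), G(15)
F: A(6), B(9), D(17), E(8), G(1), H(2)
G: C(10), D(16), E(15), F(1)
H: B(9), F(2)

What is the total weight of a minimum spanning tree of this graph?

Prim's algorithm from G:
Step 1: cheapest edge leaving the tree is F—G (1); add F.
Step 2: cheapest edge leaving the tree is F—H (2); add H.
Step 3: cheapest edge leaving the tree is A—F (6); add A.
Step 4: cheapest edge leaving the tree is A—B (8); add B.
Step 5: cheapest edge leaving the tree is E—F (8); add E.
Step 6: cheapest edge leaving the tree is C—G (10); add C.
Step 7: cheapest edge leaving the tree is C—D (12); add D.
MST edges: F—G, F—H, A—F, A—B, E—F, C—G, C—D; total weight 1+2+6+8+8+10+12 = 47.

47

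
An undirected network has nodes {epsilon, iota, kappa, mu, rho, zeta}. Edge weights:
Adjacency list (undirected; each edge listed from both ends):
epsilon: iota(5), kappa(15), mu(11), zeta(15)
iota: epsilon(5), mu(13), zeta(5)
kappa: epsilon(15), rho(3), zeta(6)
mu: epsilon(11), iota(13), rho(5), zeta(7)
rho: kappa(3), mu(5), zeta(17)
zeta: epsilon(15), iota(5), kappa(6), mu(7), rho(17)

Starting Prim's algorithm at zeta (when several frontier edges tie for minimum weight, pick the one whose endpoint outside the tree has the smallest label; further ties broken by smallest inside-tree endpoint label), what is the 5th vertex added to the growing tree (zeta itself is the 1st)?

Grow the tree from zeta using Prim:
Step 1: cheapest edge leaving the tree is iota–zeta (5); add iota.
Step 2: cheapest edge leaving the tree is epsilon–iota (5); add epsilon.
Step 3: cheapest edge leaving the tree is kappa–zeta (6); add kappa.
Step 4: cheapest edge leaving the tree is kappa–rho (3); add rho.
Step 5: cheapest edge leaving the tree is mu–rho (5); add mu.
Vertex order: zeta, iota, epsilon, kappa, rho, mu. The 5th vertex is rho.

rho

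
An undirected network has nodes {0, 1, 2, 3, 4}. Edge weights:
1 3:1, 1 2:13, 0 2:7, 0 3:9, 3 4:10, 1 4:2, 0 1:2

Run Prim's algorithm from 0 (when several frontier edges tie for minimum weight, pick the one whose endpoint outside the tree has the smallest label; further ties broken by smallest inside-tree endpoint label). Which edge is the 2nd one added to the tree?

Grow the tree from 0 using Prim:
Step 1: frontier [0 1 2, 0 2 7, 0 3 9] → take 0 1 (2); add 1.
Step 2: frontier [0 2 7, 0 3 9, 1 3 1, 1 4 2, 1 2 13] → take 1 3 (1); add 3.
Step 3: frontier [0 2 7, 1 4 2, 1 2 13, 3 4 10] → take 1 4 (2); add 4.
Step 4: frontier [0 2 7, 1 2 13] → take 0 2 (7); add 2.
The 2nd edge added is 1 3.

1-3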